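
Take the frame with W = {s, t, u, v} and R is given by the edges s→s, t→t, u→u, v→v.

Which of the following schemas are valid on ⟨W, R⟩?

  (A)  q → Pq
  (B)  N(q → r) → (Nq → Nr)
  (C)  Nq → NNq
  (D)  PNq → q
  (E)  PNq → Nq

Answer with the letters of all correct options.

R is reflexive: each world relates to itself.
R is symmetric: every R-edge is matched by its reverse.
R is transitive: R is closed under composition.
R is euclidean: any two R-successors of the same world are R-related.
(A) q → Pq is the dual of axiom T; it is valid on a frame exactly when R is reflexive. R is reflexive, so valid.
(B) N(q → r) → (Nq → Nr) is axiom K, valid on every Kripke frame — valid.
(C) axiom 4: valid iff R is transitive. R is transitive — valid.
(D) PNq → q is the dual of axiom B; it is valid on a frame exactly when R is symmetric. R is symmetric, so valid.
(E) PNq → Nq is the dual of axiom 5, which corresponds to the euclidean property. R is euclidean — valid.

A, B, C, D, E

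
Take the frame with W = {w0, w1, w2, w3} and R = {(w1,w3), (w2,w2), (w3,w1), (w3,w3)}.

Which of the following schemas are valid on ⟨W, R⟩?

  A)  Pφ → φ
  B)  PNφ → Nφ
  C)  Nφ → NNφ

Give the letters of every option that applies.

R is not transitive: w1 R w3 and w3 R w1 but not w1 R w1.
R is not euclidean: w3 R w1 and w3 R w1 but not w1 R w1.
R is not a subset of the identity: w1 R w3 with w1 ≠ w3.
(A) Pφ → φ is valid only on frames where every R-edge is a self-loop. Here R ⊄ identity — not valid.
(B) PNφ → Nφ (the dual of axiom 5) characterises the euclidean frames. R is not euclidean — not valid.
(C) Nφ → NNφ is axiom 4; it is valid on a frame exactly when R is transitive. R is not transitive, so not valid.

none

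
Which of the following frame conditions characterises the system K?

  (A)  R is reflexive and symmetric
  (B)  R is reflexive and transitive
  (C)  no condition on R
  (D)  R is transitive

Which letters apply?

(A) this class determines B (= KTB), not K.
(B) this class determines S4, not K.
(C) K is sound and complete for exactly this class.
(D) this class determines K4, not K.

C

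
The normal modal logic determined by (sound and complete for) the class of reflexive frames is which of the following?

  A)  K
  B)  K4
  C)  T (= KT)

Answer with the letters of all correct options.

C

(A) K is determined by the class of arbitrary frames.
(B) K4 is determined by the class of transitive frames.
(C) T (= KT) is determined by exactly this class.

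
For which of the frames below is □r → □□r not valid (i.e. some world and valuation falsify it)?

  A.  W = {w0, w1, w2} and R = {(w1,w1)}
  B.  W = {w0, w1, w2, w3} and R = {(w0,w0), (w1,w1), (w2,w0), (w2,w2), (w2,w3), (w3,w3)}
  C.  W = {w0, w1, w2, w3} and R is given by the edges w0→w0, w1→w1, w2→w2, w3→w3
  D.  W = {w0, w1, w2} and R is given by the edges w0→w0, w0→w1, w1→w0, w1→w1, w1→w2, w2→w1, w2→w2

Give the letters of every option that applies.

D

The schema □r → □□r is axiom 4; it is valid on a frame iff R is transitive.
(A) R is transitive (R is closed under composition), so the schema is valid here.
(B) R is transitive (R is closed under composition), so the schema is valid here.
(C) R is transitive (R is closed under composition), so the schema is valid here.
(D) R is not transitive (w0 R w1 and w1 R w2 but not w0 R w2), so the schema fails here.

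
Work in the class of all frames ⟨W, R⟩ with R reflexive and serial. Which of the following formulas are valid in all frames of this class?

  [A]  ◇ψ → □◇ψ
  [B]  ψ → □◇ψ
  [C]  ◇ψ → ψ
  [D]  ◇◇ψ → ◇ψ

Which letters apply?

(A) ◇ψ → □◇ψ is axiom 5; it is valid on a frame exactly when R is euclidean. Such an R need not be euclidean, so not valid.
(B) ψ → □◇ψ is axiom B; it is valid on a frame exactly when R is symmetric. Such an R need not be symmetric, so not valid.
(C) ◇ψ → ψ (the converse of T) corresponds to R being a subset of the identity. Such an R need not be a subset of the identity, so not valid.
(D) ◇◇ψ → ◇ψ is the dual of axiom 4; it is valid on a frame exactly when R is transitive. Such an R need not be transitive, so not valid.

none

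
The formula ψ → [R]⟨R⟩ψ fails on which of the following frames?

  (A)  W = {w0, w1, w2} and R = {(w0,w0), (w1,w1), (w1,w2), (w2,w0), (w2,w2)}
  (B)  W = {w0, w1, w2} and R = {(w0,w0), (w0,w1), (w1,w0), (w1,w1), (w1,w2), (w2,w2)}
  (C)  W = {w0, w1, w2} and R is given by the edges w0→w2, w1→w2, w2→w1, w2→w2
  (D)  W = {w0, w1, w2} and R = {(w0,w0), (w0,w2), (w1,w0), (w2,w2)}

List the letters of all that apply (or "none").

The schema ψ → [R]⟨R⟩ψ is axiom B; it is valid on a frame iff R is symmetric.
(A) R is not symmetric (w1 R w2 but not w2 R w1), so the schema fails here.
(B) R is not symmetric (w1 R w2 but not w2 R w1), so the schema fails here.
(C) R is not symmetric (w0 R w2 but not w2 R w0), so the schema fails here.
(D) R is not symmetric (w0 R w2 but not w2 R w0), so the schema fails here.

A, B, C, D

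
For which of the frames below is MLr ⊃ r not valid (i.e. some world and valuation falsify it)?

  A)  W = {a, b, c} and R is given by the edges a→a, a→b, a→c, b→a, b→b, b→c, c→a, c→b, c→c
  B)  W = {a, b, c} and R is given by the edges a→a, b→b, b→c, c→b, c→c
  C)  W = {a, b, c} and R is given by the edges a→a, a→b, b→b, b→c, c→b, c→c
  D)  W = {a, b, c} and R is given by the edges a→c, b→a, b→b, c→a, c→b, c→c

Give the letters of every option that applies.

C, D

The schema MLr ⊃ r is the dual of axiom B; it is valid on a frame iff R is symmetric.
(A) R is symmetric (every R-edge is matched by its reverse), so the schema is valid here.
(B) R is symmetric (every R-edge is matched by its reverse), so the schema is valid here.
(C) R is not symmetric (a R b but not b R a), so the schema fails here.
(D) R is not symmetric (b R a but not a R b), so the schema fails here.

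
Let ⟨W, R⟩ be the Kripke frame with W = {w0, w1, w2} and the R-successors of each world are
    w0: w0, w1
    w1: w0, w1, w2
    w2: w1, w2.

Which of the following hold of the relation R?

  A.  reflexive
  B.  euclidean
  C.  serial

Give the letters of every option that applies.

(A) reflexive: each world relates to itself.
(B) not euclidean: w1 R w0 and w1 R w2 but not w0 R w2.
(C) serial: every world has an R-successor.

A, C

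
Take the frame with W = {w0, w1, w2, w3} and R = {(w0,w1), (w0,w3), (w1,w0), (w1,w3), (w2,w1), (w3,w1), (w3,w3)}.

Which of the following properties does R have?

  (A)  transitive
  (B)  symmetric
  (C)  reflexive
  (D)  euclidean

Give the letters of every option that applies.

none

(A) not transitive: w0 R w1 and w1 R w0 but not w0 R w0.
(B) not symmetric: w0 R w3 but not w3 R w0.
(C) not reflexive: not w0 R w0.
(D) not euclidean: w1 R w3 and w1 R w0 but not w3 R w0.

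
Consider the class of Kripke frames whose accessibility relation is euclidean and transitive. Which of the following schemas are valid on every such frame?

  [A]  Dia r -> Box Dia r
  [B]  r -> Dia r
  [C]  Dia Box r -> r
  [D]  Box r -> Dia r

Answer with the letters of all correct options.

(A) Dia r -> Box Dia r (axiom 5) characterises the euclidean frames. Every such R is euclidean — valid.
(B) r -> Dia r (the dual of axiom T) characterises the reflexive frames. Such an R need not be reflexive — not valid.
(C) the dual of axiom B: valid iff R is symmetric. Such an R need not be symmetric — not valid.
(D) Box r -> Dia r (axiom D) characterises the serial frames. Such an R need not be serial — not valid.

A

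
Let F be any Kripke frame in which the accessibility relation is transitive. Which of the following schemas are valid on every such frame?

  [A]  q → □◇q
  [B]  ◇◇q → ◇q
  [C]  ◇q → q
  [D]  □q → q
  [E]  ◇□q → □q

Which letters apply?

B

(A) q → □◇q (axiom B) characterises the symmetric frames. Such an R need not be symmetric — not valid.
(B) ◇◇q → ◇q is the dual of axiom 4, which corresponds to transitivity. Every such R is transitive — valid.
(C) ◇q → q (the converse of T) corresponds to R being a subset of the identity. Such an R need not be a subset of the identity, so not valid.
(D) □q → q is axiom T, which corresponds to reflexivity. Such an R need not be reflexive — not valid.
(E) ◇□q → □q (the dual of axiom 5) characterises the euclidean frames. Such an R need not be euclidean — not valid.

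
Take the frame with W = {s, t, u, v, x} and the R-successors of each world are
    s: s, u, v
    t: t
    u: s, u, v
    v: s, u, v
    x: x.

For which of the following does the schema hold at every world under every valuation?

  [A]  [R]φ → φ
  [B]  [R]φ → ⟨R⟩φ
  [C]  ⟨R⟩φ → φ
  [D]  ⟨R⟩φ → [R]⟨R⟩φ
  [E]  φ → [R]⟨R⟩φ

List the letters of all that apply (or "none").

A, B, D, E

R is reflexive: each world relates to itself.
R is symmetric: every R-edge is matched by its reverse.
R is euclidean: any two R-successors of the same world are R-related.
R is serial: every world has an R-successor.
R is not a subset of the identity: s R u with s ≠ u.
(A) [R]φ → φ is axiom T; it is valid on a frame exactly when R is reflexive. R is reflexive, so valid.
(B) [R]φ → ⟨R⟩φ (axiom D) characterises the serial frames. R is serial — valid.
(C) ⟨R⟩φ → φ is valid only on frames where every R-edge is a self-loop. Here R ⊄ identity — not valid.
(D) ⟨R⟩φ → [R]⟨R⟩φ (axiom 5) characterises the euclidean frames. R is euclidean — valid.
(E) φ → [R]⟨R⟩φ is axiom B; it is valid on a frame exactly when R is symmetric. R is symmetric, so valid.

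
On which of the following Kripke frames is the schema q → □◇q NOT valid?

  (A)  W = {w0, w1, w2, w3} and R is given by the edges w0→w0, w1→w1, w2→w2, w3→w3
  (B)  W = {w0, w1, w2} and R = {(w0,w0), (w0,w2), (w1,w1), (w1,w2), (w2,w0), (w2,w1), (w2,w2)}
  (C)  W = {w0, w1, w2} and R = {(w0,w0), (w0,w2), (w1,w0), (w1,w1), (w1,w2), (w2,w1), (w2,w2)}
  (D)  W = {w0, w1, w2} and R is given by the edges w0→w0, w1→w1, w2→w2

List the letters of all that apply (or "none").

The schema q → □◇q is axiom B; it is valid on a frame iff R is symmetric.
(A) R is symmetric (every R-edge is matched by its reverse), so the schema is valid here.
(B) R is symmetric (every R-edge is matched by its reverse), so the schema is valid here.
(C) R is not symmetric (w0 R w2 but not w2 R w0), so the schema fails here.
(D) R is symmetric (every R-edge is matched by its reverse), so the schema is valid here.

C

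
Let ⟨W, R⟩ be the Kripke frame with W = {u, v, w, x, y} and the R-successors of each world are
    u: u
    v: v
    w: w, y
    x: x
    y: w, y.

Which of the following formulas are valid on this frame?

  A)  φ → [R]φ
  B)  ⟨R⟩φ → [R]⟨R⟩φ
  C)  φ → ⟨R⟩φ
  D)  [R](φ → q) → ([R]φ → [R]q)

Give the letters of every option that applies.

R is reflexive: each world relates to itself.
R is euclidean: any two R-successors of the same world are R-related.
R is not a subset of the identity: w R y with w ≠ y.
(A) φ → [R]φ is equivalent to ◇p→p; it holds exactly when R ⊆ identity. Here R ⊄ identity — not valid.
(B) ⟨R⟩φ → [R]⟨R⟩φ (axiom 5) characterises the euclidean frames. R is euclidean — valid.
(C) the dual of axiom T: valid iff R is reflexive. R is reflexive — valid.
(D) [R](φ → q) → ([R]φ → [R]q) is the K axiom; it holds on all frames — valid.

B, C, D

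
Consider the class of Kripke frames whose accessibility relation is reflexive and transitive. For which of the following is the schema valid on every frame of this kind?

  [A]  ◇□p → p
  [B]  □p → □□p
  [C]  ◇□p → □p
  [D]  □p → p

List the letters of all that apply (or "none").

B, D

Reflexive relations are serial.
(A) ◇□p → p is the dual of axiom B, which corresponds to symmetry. Such an R need not be symmetric — not valid.
(B) □p → □□p (axiom 4) characterises the transitive frames. Every such R is transitive — valid.
(C) ◇□p → □p is the dual of axiom 5; it is valid on a frame exactly when R is euclidean. Such an R need not be euclidean, so not valid.
(D) □p → p is axiom T; it is valid on a frame exactly when R is reflexive. Every such R is reflexive, so valid.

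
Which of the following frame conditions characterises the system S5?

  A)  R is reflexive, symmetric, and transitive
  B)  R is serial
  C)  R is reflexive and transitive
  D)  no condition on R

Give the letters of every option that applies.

A

(A) S5 is sound and complete for exactly this class.
(B) this class determines D, not S5.
(C) this class determines S4, not S5.
(D) this class determines K, not S5.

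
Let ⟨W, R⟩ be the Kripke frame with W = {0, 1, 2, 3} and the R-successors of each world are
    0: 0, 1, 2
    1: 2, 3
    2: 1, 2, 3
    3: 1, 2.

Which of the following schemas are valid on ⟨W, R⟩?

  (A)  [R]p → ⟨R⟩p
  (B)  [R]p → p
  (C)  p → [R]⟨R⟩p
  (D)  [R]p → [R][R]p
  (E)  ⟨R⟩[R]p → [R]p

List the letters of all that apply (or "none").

R is not reflexive: not 1 R 1.
R is not symmetric: 0 R 1 but not 1 R 0.
R is not transitive: 0 R 1 and 1 R 3 but not 0 R 3.
R is not euclidean: 0 R 1 and 0 R 0 but not 1 R 0.
R is serial: every world has an R-successor.
(A) [R]p → ⟨R⟩p is axiom D; it is valid on a frame exactly when R is serial. R is serial, so valid.
(B) [R]p → p is axiom T, which corresponds to reflexivity. R is not reflexive — not valid.
(C) axiom B: valid iff R is symmetric. R is not symmetric — not valid.
(D) [R]p → [R][R]p is axiom 4, which corresponds to transitivity. R is not transitive — not valid.
(E) ⟨R⟩[R]p → [R]p is the dual of axiom 5; it is valid on a frame exactly when R is euclidean. R is not euclidean, so not valid.

A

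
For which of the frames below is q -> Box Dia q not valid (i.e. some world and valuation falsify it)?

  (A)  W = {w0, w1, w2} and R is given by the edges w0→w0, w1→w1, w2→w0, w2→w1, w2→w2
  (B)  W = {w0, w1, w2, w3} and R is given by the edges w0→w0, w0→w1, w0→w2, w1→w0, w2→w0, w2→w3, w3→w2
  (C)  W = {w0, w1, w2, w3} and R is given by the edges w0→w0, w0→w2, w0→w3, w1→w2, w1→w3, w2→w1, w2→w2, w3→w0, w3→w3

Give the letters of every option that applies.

A, C

The schema q -> Box Dia q is axiom B; it is valid on a frame iff R is symmetric.
(A) R is not symmetric (w2 R w0 but not w0 R w2), so the schema fails here.
(B) R is symmetric (every R-edge is matched by its reverse), so the schema is valid here.
(C) R is not symmetric (w0 R w2 but not w2 R w0), so the schema fails here.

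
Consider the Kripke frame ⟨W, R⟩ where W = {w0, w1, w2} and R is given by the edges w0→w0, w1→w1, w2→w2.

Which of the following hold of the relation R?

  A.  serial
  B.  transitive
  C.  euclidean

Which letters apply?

A, B, C

(A) serial: every world has an R-successor.
(B) transitive: R is closed under composition.
(C) euclidean: any two R-successors of the same world are R-related.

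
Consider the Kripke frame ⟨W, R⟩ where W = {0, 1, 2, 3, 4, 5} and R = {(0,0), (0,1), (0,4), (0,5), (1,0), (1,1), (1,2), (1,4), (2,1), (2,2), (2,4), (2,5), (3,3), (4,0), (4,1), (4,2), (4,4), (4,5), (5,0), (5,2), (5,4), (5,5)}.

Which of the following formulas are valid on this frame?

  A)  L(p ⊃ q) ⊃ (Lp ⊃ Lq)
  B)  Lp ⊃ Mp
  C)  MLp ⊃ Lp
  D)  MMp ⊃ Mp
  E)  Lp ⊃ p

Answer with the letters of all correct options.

R is reflexive: each world relates to itself.
R is not transitive: 0 R 1 and 1 R 2 but not 0 R 2.
R is not euclidean: 0 R 1 and 0 R 5 but not 1 R 5.
R is serial: every world has an R-successor.
(A) this is just K, valid on every normal frame.
(B) Lp ⊃ Mp (axiom D) characterises the serial frames. R is serial — valid.
(C) MLp ⊃ Lp is the dual of axiom 5; it is valid on a frame exactly when R is euclidean. R is not euclidean, so not valid.
(D) the dual of axiom 4: valid iff R is transitive. R is not transitive — not valid.
(E) Lp ⊃ p (axiom T) characterises the reflexive frames. R is reflexive — valid.

A, B, E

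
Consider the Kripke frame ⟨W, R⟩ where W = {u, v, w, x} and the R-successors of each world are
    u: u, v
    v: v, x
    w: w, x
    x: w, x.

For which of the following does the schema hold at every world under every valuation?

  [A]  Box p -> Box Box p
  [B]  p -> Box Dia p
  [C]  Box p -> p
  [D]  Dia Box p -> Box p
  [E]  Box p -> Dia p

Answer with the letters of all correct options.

R is reflexive: each world relates to itself.
R is not symmetric: u R v but not v R u.
R is not transitive: u R v and v R x but not u R x.
R is not euclidean: u R v and u R u but not v R u.
R is serial: every world has an R-successor.
(A) axiom 4: valid iff R is transitive. R is not transitive — not valid.
(B) p -> Box Dia p is axiom B; it is valid on a frame exactly when R is symmetric. R is not symmetric, so not valid.
(C) axiom T: valid iff R is reflexive. R is reflexive — valid.
(D) Dia Box p -> Box p (the dual of axiom 5) characterises the euclidean frames. R is not euclidean — not valid.
(E) Box p -> Dia p is axiom D; it is valid on a frame exactly when R is serial. R is serial, so valid.

C, E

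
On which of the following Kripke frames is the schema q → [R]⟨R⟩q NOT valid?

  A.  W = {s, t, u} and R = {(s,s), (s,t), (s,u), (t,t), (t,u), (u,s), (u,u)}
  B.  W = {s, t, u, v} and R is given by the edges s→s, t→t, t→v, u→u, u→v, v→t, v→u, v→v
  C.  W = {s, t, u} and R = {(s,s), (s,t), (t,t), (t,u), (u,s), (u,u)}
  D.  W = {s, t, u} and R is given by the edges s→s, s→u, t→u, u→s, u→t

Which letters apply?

The schema q → [R]⟨R⟩q is axiom B; it is valid on a frame iff R is symmetric.
(A) R is not symmetric (s R t but not t R s), so the schema fails here.
(B) R is symmetric (every R-edge is matched by its reverse), so the schema is valid here.
(C) R is not symmetric (s R t but not t R s), so the schema fails here.
(D) R is symmetric (every R-edge is matched by its reverse), so the schema is valid here.

A, C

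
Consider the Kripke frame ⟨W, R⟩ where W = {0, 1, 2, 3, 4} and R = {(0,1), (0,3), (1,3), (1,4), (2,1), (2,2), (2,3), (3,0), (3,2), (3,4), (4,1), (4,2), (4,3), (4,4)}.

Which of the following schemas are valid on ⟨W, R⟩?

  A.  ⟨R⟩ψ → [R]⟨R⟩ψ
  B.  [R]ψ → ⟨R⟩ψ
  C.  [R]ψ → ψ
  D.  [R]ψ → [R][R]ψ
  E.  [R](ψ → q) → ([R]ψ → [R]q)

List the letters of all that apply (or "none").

R is not reflexive: not 0 R 0.
R is not transitive: 0 R 1 and 1 R 4 but not 0 R 4.
R is not euclidean: 0 R 3 and 0 R 1 but not 3 R 1.
R is serial: every world has an R-successor.
(A) axiom 5: valid iff R is euclidean. R is not euclidean — not valid.
(B) axiom D: valid iff R is serial. R is serial — valid.
(C) axiom T: valid iff R is reflexive. R is not reflexive — not valid.
(D) axiom 4: valid iff R is transitive. R is not transitive — not valid.
(E) [R](ψ → q) → ([R]ψ → [R]q) is the K axiom; it holds on all frames — valid.

B, E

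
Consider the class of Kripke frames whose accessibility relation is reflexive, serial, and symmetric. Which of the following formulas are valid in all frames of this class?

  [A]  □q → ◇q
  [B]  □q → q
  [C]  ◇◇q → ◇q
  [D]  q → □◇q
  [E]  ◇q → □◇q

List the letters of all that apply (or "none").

A, B, D

(A) □q → ◇q is axiom D; it is valid on a frame exactly when R is serial. Every such R is serial, so valid.
(B) axiom T: valid iff R is reflexive. Every such R is reflexive — valid.
(C) ◇◇q → ◇q is the dual of axiom 4; it is valid on a frame exactly when R is transitive. Such an R need not be transitive, so not valid.
(D) q → □◇q (axiom B) characterises the symmetric frames. Every such R is symmetric — valid.
(E) ◇q → □◇q (axiom 5) characterises the euclidean frames. Such an R need not be euclidean — not valid.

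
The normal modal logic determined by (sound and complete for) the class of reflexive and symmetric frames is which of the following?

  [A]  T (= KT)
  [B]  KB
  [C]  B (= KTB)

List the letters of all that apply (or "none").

C

(A) T (= KT) is determined by the class of reflexive frames.
(B) KB is determined by the class of symmetric frames.
(C) B (= KTB) is determined by exactly this class.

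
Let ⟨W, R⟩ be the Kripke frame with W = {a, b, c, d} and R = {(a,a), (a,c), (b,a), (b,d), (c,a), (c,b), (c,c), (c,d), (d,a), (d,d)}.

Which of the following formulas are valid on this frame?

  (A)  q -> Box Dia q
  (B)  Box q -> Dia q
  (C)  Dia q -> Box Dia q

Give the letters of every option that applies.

B

R is not symmetric: b R a but not a R b.
R is not euclidean: b R a and b R d but not a R d.
R is serial: every world has an R-successor.
(A) q -> Box Dia q is axiom B, which corresponds to symmetry. R is not symmetric — not valid.
(B) Box q -> Dia q (axiom D) characterises the serial frames. R is serial — valid.
(C) Dia q -> Box Dia q is axiom 5; it is valid on a frame exactly when R is euclidean. R is not euclidean, so not valid.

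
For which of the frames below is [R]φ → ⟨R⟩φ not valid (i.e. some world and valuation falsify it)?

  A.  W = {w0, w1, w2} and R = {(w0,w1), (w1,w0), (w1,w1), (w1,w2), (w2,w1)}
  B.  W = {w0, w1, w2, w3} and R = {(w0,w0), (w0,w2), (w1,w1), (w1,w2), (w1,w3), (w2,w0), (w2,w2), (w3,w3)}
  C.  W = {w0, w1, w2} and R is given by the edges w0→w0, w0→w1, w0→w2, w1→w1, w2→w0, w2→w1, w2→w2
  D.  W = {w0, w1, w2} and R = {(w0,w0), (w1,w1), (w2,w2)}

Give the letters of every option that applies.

none

The schema [R]φ → ⟨R⟩φ is axiom D; it is valid on a frame iff R is serial.
(A) R is serial (every world has an R-successor), so the schema is valid here.
(B) R is serial (every world has an R-successor), so the schema is valid here.
(C) R is serial (every world has an R-successor), so the schema is valid here.
(D) R is serial (every world has an R-successor), so the schema is valid here.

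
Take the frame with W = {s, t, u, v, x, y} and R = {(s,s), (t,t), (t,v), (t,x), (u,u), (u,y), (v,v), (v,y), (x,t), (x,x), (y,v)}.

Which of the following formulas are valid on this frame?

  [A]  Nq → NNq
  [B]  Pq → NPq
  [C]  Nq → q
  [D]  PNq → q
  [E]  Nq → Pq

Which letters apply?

R is not reflexive: not y R y.
R is not symmetric: t R v but not v R t.
R is not transitive: t R v and v R y but not t R y.
R is not euclidean: t R v and t R t but not v R t.
R is serial: every world has an R-successor.
(A) Nq → NNq is axiom 4, which corresponds to transitivity. R is not transitive — not valid.
(B) Pq → NPq (axiom 5) characterises the euclidean frames. R is not euclidean — not valid.
(C) Nq → q is axiom T; it is valid on a frame exactly when R is reflexive. R is not reflexive, so not valid.
(D) PNq → q (the dual of axiom B) characterises the symmetric frames. R is not symmetric — not valid.
(E) axiom D: valid iff R is serial. R is serial — valid.

E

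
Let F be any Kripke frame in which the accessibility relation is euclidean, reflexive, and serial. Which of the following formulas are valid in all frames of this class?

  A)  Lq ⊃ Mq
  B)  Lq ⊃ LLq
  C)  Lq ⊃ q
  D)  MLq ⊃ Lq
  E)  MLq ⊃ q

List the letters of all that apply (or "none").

A, B, C, D, E

A relation that is euclidean, reflexive, and serial is also symmetric and transitive.
(A) Lq ⊃ Mq is axiom D; it is valid on a frame exactly when R is serial. Every such R is serial, so valid.
(B) Lq ⊃ LLq (axiom 4) characterises the transitive frames. Every such R is transitive — valid.
(C) Lq ⊃ q is axiom T, which corresponds to reflexivity. Every such R is reflexive — valid.
(D) MLq ⊃ Lq (the dual of axiom 5) characterises the euclidean frames. Every such R is euclidean — valid.
(E) the dual of axiom B: valid iff R is symmetric. Every such R is symmetric — valid.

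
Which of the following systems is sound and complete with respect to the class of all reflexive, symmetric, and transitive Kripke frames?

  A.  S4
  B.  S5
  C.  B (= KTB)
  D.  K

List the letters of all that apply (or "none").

B

(A) S4 is determined by the class of reflexive and transitive frames.
(B) S5 is determined by exactly this class.
(C) B (= KTB) is determined by the class of reflexive and symmetric frames.
(D) K is determined by the class of arbitrary frames.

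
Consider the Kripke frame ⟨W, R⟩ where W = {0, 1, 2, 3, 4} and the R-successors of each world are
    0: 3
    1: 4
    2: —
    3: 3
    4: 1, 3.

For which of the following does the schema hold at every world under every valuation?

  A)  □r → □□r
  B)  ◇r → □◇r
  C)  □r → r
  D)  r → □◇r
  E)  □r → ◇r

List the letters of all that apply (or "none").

R is not reflexive: not 0 R 0.
R is not symmetric: 0 R 3 but not 3 R 0.
R is not transitive: 1 R 4 and 4 R 1 but not 1 R 1.
R is not euclidean: 4 R 1 and 4 R 3 but not 1 R 3.
R is not serial: 2 has no R-successor.
(A) □r → □□r is axiom 4, which corresponds to transitivity. R is not transitive — not valid.
(B) ◇r → □◇r is axiom 5; it is valid on a frame exactly when R is euclidean. R is not euclidean, so not valid.
(C) □r → r (axiom T) characterises the reflexive frames. R is not reflexive — not valid.
(D) r → □◇r is axiom B, which corresponds to symmetry. R is not symmetric — not valid.
(E) □r → ◇r (axiom D) characterises the serial frames. R is not serial — not valid.

none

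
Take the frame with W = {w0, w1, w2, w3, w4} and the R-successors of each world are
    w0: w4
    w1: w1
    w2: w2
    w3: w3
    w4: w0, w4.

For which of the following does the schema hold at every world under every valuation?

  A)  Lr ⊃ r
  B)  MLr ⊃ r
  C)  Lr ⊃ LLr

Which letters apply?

B

R is not reflexive: not w0 R w0.
R is symmetric: every R-edge is matched by its reverse.
R is not transitive: w0 R w4 and w4 R w0 but not w0 R w0.
(A) Lr ⊃ r (axiom T) characterises the reflexive frames. R is not reflexive — not valid.
(B) MLr ⊃ r is the dual of axiom B; it is valid on a frame exactly when R is symmetric. R is symmetric, so valid.
(C) Lr ⊃ LLr is axiom 4, which corresponds to transitivity. R is not transitive — not valid.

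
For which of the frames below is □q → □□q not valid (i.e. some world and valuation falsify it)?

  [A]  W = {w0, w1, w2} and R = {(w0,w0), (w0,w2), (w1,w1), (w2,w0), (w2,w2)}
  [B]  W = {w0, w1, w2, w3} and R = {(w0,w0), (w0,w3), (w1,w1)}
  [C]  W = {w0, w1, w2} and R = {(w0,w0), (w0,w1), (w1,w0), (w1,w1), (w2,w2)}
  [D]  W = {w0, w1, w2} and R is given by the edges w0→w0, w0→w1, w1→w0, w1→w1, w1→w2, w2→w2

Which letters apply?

The schema □q → □□q is axiom 4; it is valid on a frame iff R is transitive.
(A) R is transitive (R is closed under composition), so the schema is valid here.
(B) R is transitive (R is closed under composition), so the schema is valid here.
(C) R is transitive (R is closed under composition), so the schema is valid here.
(D) R is not transitive (w0 R w1 and w1 R w2 but not w0 R w2), so the schema fails here.

D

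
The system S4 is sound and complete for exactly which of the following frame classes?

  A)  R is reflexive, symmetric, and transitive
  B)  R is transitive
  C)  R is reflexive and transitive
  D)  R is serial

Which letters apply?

(A) this class determines S5, not S4.
(B) this class determines K4, not S4.
(C) S4 is sound and complete for exactly this class.
(D) this class determines D, not S4.

C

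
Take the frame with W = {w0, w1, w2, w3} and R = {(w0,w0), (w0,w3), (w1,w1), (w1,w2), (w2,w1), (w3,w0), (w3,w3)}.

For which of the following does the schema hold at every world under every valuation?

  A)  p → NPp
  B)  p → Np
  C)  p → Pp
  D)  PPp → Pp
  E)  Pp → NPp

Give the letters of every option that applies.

A

R is not reflexive: not w2 R w2.
R is symmetric: every R-edge is matched by its reverse.
R is not transitive: w2 R w1 and w1 R w2 but not w2 R w2.
R is not euclidean: w1 R w2 and w1 R w2 but not w2 R w2.
R is not a subset of the identity: w0 R w3 with w0 ≠ w3.
(A) p → NPp is axiom B, which corresponds to symmetry. R is symmetric — valid.
(B) p → Np is equivalent to ◇p→p; it holds exactly when R ⊆ identity. Here R ⊄ identity — not valid.
(C) p → Pp is the dual of axiom T; it is valid on a frame exactly when R is reflexive. R is not reflexive, so not valid.
(D) PPp → Pp (the dual of axiom 4) characterises the transitive frames. R is not transitive — not valid.
(E) axiom 5: valid iff R is euclidean. R is not euclidean — not valid.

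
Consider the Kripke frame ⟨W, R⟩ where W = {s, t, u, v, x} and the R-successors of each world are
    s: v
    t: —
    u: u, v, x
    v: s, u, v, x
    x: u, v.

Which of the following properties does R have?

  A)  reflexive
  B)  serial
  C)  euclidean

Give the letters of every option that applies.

(A) not reflexive: not s R s.
(B) not serial: t has no R-successor.
(C) not euclidean: v R s and v R u but not s R u.

none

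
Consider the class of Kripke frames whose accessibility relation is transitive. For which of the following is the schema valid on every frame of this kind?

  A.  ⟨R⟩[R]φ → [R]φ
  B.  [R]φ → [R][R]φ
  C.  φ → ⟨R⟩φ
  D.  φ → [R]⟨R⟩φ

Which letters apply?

B

(A) the dual of axiom 5: valid iff R is euclidean. Such an R need not be euclidean — not valid.
(B) axiom 4: valid iff R is transitive. Every such R is transitive — valid.
(C) φ → ⟨R⟩φ (the dual of axiom T) characterises the reflexive frames. Such an R need not be reflexive — not valid.
(D) axiom B: valid iff R is symmetric. Such an R need not be symmetric — not valid.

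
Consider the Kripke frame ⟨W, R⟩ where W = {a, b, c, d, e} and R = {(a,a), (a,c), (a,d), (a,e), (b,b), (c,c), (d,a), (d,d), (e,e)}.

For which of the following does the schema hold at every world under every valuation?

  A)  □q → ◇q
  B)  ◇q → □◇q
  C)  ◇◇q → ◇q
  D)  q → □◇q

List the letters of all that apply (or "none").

R is not symmetric: a R c but not c R a.
R is not transitive: d R a and a R c but not d R c.
R is not euclidean: a R c and a R a but not c R a.
R is serial: every world has an R-successor.
(A) axiom D: valid iff R is serial. R is serial — valid.
(B) axiom 5: valid iff R is euclidean. R is not euclidean — not valid.
(C) ◇◇q → ◇q (the dual of axiom 4) characterises the transitive frames. R is not transitive — not valid.
(D) q → □◇q is axiom B; it is valid on a frame exactly when R is symmetric. R is not symmetric, so not valid.

A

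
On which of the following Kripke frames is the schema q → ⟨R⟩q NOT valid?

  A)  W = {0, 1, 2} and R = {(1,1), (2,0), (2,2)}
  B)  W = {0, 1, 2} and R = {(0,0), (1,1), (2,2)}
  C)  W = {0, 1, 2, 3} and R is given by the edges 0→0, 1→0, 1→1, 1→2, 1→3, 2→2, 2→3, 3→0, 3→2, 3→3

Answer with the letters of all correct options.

The schema q → ⟨R⟩q is the dual of axiom T; it is valid on a frame iff R is reflexive.
(A) R is not reflexive (not 0 R 0), so the schema fails here.
(B) R is reflexive (each world relates to itself), so the schema is valid here.
(C) R is reflexive (each world relates to itself), so the schema is valid here.

A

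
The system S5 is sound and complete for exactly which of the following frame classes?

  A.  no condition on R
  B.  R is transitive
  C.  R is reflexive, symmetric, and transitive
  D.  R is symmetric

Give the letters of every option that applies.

C

(A) this class determines K, not S5.
(B) this class determines K4, not S5.
(C) S5 is sound and complete for exactly this class.
(D) this class determines KB, not S5.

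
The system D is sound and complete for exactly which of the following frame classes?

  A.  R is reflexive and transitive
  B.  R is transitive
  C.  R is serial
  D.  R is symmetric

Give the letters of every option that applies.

C

(A) this class determines S4, not D.
(B) this class determines K4, not D.
(C) D is sound and complete for exactly this class.
(D) this class determines KB, not D.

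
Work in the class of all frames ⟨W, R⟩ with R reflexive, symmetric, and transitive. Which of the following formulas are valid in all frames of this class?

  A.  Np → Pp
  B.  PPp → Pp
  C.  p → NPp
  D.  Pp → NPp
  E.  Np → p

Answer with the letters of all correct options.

A, B, C, D, E

A relation that is reflexive, symmetric, and transitive is also euclidean and serial.
(A) axiom D: valid iff R is serial. Every such R is serial — valid.
(B) PPp → Pp is the dual of axiom 4, which corresponds to transitivity. Every such R is transitive — valid.
(C) p → NPp is axiom B, which corresponds to symmetry. Every such R is symmetric — valid.
(D) Pp → NPp (axiom 5) characterises the euclidean frames. Every such R is euclidean — valid.
(E) Np → p (axiom T) characterises the reflexive frames. Every such R is reflexive — valid.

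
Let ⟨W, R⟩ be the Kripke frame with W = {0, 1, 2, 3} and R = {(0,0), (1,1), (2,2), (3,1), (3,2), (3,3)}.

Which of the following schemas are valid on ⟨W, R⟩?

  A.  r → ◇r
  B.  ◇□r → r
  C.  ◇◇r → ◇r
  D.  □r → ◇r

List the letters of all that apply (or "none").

A, C, D

R is reflexive: each world relates to itself.
R is not symmetric: 3 R 1 but not 1 R 3.
R is transitive: R is closed under composition.
R is serial: every world has an R-successor.
(A) r → ◇r (the dual of axiom T) characterises the reflexive frames. R is reflexive — valid.
(B) ◇□r → r is the dual of axiom B, which corresponds to symmetry. R is not symmetric — not valid.
(C) the dual of axiom 4: valid iff R is transitive. R is transitive — valid.
(D) □r → ◇r (axiom D) characterises the serial frames. R is serial — valid.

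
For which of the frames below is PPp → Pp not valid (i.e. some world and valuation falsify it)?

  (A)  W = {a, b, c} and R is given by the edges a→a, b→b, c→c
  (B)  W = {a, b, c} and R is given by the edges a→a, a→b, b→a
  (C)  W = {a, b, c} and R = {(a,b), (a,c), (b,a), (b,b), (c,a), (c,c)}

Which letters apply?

The schema PPp → Pp is the dual of axiom 4; it is valid on a frame iff R is transitive.
(A) R is transitive (R is closed under composition), so the schema is valid here.
(B) R is not transitive (b R a and a R b but not b R b), so the schema fails here.
(C) R is not transitive (a R b and b R a but not a R a), so the schema fails here.

B, C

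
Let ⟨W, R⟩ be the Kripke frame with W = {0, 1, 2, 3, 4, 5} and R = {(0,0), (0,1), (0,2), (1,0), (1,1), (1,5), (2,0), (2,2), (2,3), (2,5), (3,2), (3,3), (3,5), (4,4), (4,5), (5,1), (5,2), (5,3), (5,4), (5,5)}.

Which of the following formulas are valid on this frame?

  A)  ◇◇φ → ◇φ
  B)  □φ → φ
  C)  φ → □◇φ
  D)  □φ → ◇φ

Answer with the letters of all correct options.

B, C, D

R is reflexive: each world relates to itself.
R is symmetric: every R-edge is matched by its reverse.
R is not transitive: 0 R 1 and 1 R 5 but not 0 R 5.
R is serial: every world has an R-successor.
(A) ◇◇φ → ◇φ is the dual of axiom 4; it is valid on a frame exactly when R is transitive. R is not transitive, so not valid.
(B) □φ → φ (axiom T) characterises the reflexive frames. R is reflexive — valid.
(C) φ → □◇φ is axiom B, which corresponds to symmetry. R is symmetric — valid.
(D) □φ → ◇φ is axiom D; it is valid on a frame exactly when R is serial. R is serial, so valid.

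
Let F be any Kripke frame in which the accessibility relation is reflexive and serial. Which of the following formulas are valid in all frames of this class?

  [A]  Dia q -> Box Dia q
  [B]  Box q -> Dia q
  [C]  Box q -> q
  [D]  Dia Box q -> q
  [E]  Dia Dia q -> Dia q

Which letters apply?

(A) Dia q -> Box Dia q (axiom 5) characterises the euclidean frames. Such an R need not be euclidean — not valid.
(B) Box q -> Dia q (axiom D) characterises the serial frames. Every such R is serial — valid.
(C) axiom T: valid iff R is reflexive. Every such R is reflexive — valid.
(D) Dia Box q -> q is the dual of axiom B, which corresponds to symmetry. Such an R need not be symmetric — not valid.
(E) the dual of axiom 4: valid iff R is transitive. Such an R need not be transitive — not valid.

B, C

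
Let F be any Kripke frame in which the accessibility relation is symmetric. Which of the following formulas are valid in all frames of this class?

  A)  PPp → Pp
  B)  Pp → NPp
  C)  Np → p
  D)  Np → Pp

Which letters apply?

none

(A) the dual of axiom 4: valid iff R is transitive. Such an R need not be transitive — not valid.
(B) Pp → NPp (axiom 5) characterises the euclidean frames. Such an R need not be euclidean — not valid.
(C) Np → p is axiom T, which corresponds to reflexivity. Such an R need not be reflexive — not valid.
(D) Np → Pp (axiom D) characterises the serial frames. Such an R need not be serial — not valid.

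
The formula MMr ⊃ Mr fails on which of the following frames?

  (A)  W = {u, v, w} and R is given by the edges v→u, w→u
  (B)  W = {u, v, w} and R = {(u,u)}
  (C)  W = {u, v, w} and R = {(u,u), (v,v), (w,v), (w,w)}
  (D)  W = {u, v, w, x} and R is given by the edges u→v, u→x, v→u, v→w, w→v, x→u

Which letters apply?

The schema MMr ⊃ Mr is the dual of axiom 4; it is valid on a frame iff R is transitive.
(A) R is transitive (R is closed under composition), so the schema is valid here.
(B) R is transitive (R is closed under composition), so the schema is valid here.
(C) R is transitive (R is closed under composition), so the schema is valid here.
(D) R is not transitive (u R v and v R u but not u R u), so the schema fails here.

D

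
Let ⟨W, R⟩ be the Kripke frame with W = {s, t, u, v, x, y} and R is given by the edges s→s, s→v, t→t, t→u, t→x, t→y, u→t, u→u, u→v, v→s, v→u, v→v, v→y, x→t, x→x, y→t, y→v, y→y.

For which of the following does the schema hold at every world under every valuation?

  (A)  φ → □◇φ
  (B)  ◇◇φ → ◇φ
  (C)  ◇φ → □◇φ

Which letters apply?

A

R is symmetric: every R-edge is matched by its reverse.
R is not transitive: s R v and v R u but not s R u.
R is not euclidean: t R u and t R x but not u R x.
(A) φ → □◇φ (axiom B) characterises the symmetric frames. R is symmetric — valid.
(B) ◇◇φ → ◇φ (the dual of axiom 4) characterises the transitive frames. R is not transitive — not valid.
(C) ◇φ → □◇φ is axiom 5, which corresponds to the euclidean property. R is not euclidean — not valid.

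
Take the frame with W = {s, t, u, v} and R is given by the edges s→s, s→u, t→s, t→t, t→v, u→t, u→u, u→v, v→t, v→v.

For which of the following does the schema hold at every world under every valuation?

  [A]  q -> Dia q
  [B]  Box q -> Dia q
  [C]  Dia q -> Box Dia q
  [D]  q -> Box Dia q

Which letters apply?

A, B

R is reflexive: each world relates to itself.
R is not symmetric: s R u but not u R s.
R is not euclidean: s R u and s R s but not u R s.
R is serial: every world has an R-successor.
(A) q -> Dia q is the dual of axiom T, which corresponds to reflexivity. R is reflexive — valid.
(B) axiom D: valid iff R is serial. R is serial — valid.
(C) Dia q -> Box Dia q is axiom 5; it is valid on a frame exactly when R is euclidean. R is not euclidean, so not valid.
(D) q -> Box Dia q (axiom B) characterises the symmetric frames. R is not symmetric — not valid.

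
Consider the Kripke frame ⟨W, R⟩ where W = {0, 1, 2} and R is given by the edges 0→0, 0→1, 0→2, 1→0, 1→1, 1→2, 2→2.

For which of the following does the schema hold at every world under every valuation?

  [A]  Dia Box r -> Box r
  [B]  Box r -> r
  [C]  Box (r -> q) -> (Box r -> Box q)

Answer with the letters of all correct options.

B, C

R is reflexive: each world relates to itself.
R is not euclidean: 0 R 2 and 0 R 0 but not 2 R 0.
(A) Dia Box r -> Box r is the dual of axiom 5; it is valid on a frame exactly when R is euclidean. R is not euclidean, so not valid.
(B) Box r -> r is axiom T; it is valid on a frame exactly when R is reflexive. R is reflexive, so valid.
(C) Box (r -> q) -> (Box r -> Box q) is axiom K, valid on every Kripke frame — valid.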